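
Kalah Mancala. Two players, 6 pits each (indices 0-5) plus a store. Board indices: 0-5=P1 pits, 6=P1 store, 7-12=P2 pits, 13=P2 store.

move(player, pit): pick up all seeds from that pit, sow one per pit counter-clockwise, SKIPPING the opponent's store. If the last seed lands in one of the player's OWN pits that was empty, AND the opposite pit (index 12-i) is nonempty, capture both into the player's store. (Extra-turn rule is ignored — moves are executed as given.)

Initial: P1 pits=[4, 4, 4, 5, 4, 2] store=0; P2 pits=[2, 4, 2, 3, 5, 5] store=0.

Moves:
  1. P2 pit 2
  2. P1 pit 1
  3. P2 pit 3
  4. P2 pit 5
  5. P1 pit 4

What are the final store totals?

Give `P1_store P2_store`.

Move 1: P2 pit2 -> P1=[4,4,4,5,4,2](0) P2=[2,4,0,4,6,5](0)
Move 2: P1 pit1 -> P1=[4,0,5,6,5,3](0) P2=[2,4,0,4,6,5](0)
Move 3: P2 pit3 -> P1=[5,0,5,6,5,3](0) P2=[2,4,0,0,7,6](1)
Move 4: P2 pit5 -> P1=[6,1,6,7,6,3](0) P2=[2,4,0,0,7,0](2)
Move 5: P1 pit4 -> P1=[6,1,6,7,0,4](1) P2=[3,5,1,1,7,0](2)

Answer: 1 2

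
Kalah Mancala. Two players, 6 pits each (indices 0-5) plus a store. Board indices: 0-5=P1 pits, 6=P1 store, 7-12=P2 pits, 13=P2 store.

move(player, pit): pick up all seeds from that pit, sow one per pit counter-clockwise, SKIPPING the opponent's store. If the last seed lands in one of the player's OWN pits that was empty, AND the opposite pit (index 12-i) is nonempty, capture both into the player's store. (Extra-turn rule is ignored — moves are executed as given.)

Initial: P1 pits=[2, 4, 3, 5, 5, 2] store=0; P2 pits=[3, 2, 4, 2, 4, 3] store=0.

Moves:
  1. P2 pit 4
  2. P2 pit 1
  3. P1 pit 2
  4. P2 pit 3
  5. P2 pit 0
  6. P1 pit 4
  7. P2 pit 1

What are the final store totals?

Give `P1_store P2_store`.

Answer: 1 2

Derivation:
Move 1: P2 pit4 -> P1=[3,5,3,5,5,2](0) P2=[3,2,4,2,0,4](1)
Move 2: P2 pit1 -> P1=[3,5,3,5,5,2](0) P2=[3,0,5,3,0,4](1)
Move 3: P1 pit2 -> P1=[3,5,0,6,6,3](0) P2=[3,0,5,3,0,4](1)
Move 4: P2 pit3 -> P1=[3,5,0,6,6,3](0) P2=[3,0,5,0,1,5](2)
Move 5: P2 pit0 -> P1=[3,5,0,6,6,3](0) P2=[0,1,6,1,1,5](2)
Move 6: P1 pit4 -> P1=[3,5,0,6,0,4](1) P2=[1,2,7,2,1,5](2)
Move 7: P2 pit1 -> P1=[3,5,0,6,0,4](1) P2=[1,0,8,3,1,5](2)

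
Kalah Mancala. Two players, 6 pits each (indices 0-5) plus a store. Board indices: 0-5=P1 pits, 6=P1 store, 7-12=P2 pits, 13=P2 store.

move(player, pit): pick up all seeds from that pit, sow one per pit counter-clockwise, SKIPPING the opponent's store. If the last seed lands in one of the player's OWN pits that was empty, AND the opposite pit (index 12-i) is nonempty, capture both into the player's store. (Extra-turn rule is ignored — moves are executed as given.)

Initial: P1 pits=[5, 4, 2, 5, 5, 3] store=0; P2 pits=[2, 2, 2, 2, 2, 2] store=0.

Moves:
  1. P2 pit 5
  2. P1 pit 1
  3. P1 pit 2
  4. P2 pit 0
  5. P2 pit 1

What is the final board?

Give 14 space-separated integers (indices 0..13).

Answer: 6 0 0 7 7 5 0 0 0 4 3 3 0 1

Derivation:
Move 1: P2 pit5 -> P1=[6,4,2,5,5,3](0) P2=[2,2,2,2,2,0](1)
Move 2: P1 pit1 -> P1=[6,0,3,6,6,4](0) P2=[2,2,2,2,2,0](1)
Move 3: P1 pit2 -> P1=[6,0,0,7,7,5](0) P2=[2,2,2,2,2,0](1)
Move 4: P2 pit0 -> P1=[6,0,0,7,7,5](0) P2=[0,3,3,2,2,0](1)
Move 5: P2 pit1 -> P1=[6,0,0,7,7,5](0) P2=[0,0,4,3,3,0](1)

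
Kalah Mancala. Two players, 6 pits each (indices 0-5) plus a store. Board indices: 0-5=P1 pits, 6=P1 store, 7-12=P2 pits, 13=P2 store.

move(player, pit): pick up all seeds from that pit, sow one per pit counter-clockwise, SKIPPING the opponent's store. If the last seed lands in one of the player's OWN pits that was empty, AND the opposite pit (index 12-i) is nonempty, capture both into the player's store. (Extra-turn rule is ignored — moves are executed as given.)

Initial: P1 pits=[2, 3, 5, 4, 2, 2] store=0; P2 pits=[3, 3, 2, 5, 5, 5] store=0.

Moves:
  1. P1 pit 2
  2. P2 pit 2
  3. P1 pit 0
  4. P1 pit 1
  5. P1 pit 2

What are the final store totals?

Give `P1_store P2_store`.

Move 1: P1 pit2 -> P1=[2,3,0,5,3,3](1) P2=[4,3,2,5,5,5](0)
Move 2: P2 pit2 -> P1=[2,3,0,5,3,3](1) P2=[4,3,0,6,6,5](0)
Move 3: P1 pit0 -> P1=[0,4,0,5,3,3](8) P2=[4,3,0,0,6,5](0)
Move 4: P1 pit1 -> P1=[0,0,1,6,4,4](8) P2=[4,3,0,0,6,5](0)
Move 5: P1 pit2 -> P1=[0,0,0,7,4,4](8) P2=[4,3,0,0,6,5](0)

Answer: 8 0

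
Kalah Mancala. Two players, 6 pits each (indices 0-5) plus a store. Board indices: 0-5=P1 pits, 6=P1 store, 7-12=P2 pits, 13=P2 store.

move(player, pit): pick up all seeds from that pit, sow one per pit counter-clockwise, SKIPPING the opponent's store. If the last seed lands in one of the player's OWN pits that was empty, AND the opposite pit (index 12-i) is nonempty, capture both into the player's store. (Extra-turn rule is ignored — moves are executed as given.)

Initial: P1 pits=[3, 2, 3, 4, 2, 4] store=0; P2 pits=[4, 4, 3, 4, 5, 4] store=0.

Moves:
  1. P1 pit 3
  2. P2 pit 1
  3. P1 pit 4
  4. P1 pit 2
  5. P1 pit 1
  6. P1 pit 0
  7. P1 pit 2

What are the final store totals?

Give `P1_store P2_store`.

Answer: 2 0

Derivation:
Move 1: P1 pit3 -> P1=[3,2,3,0,3,5](1) P2=[5,4,3,4,5,4](0)
Move 2: P2 pit1 -> P1=[3,2,3,0,3,5](1) P2=[5,0,4,5,6,5](0)
Move 3: P1 pit4 -> P1=[3,2,3,0,0,6](2) P2=[6,0,4,5,6,5](0)
Move 4: P1 pit2 -> P1=[3,2,0,1,1,7](2) P2=[6,0,4,5,6,5](0)
Move 5: P1 pit1 -> P1=[3,0,1,2,1,7](2) P2=[6,0,4,5,6,5](0)
Move 6: P1 pit0 -> P1=[0,1,2,3,1,7](2) P2=[6,0,4,5,6,5](0)
Move 7: P1 pit2 -> P1=[0,1,0,4,2,7](2) P2=[6,0,4,5,6,5](0)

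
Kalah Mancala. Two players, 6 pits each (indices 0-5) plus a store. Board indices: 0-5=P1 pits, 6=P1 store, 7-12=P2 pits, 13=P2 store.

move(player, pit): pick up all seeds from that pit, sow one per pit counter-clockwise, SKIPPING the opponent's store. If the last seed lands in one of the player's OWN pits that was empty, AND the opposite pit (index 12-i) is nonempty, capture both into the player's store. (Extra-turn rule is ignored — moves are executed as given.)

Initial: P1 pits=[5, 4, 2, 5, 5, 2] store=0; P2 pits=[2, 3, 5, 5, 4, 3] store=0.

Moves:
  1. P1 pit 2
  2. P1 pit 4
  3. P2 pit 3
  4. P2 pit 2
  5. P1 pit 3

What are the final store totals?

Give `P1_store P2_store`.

Move 1: P1 pit2 -> P1=[5,4,0,6,6,2](0) P2=[2,3,5,5,4,3](0)
Move 2: P1 pit4 -> P1=[5,4,0,6,0,3](1) P2=[3,4,6,6,4,3](0)
Move 3: P2 pit3 -> P1=[6,5,1,6,0,3](1) P2=[3,4,6,0,5,4](1)
Move 4: P2 pit2 -> P1=[7,6,1,6,0,3](1) P2=[3,4,0,1,6,5](2)
Move 5: P1 pit3 -> P1=[7,6,1,0,1,4](2) P2=[4,5,1,1,6,5](2)

Answer: 2 2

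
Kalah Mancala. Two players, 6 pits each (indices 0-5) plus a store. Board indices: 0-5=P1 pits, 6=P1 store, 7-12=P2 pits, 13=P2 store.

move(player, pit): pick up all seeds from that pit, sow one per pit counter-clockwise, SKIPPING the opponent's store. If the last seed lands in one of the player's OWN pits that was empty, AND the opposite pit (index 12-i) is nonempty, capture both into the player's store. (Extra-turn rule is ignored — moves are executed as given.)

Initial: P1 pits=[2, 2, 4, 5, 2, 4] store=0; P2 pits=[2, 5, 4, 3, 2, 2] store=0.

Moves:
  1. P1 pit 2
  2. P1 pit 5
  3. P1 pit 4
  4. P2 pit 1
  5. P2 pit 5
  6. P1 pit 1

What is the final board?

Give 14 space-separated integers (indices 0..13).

Answer: 4 0 1 7 1 1 3 4 0 6 5 3 0 2

Derivation:
Move 1: P1 pit2 -> P1=[2,2,0,6,3,5](1) P2=[2,5,4,3,2,2](0)
Move 2: P1 pit5 -> P1=[2,2,0,6,3,0](2) P2=[3,6,5,4,2,2](0)
Move 3: P1 pit4 -> P1=[2,2,0,6,0,1](3) P2=[4,6,5,4,2,2](0)
Move 4: P2 pit1 -> P1=[3,2,0,6,0,1](3) P2=[4,0,6,5,3,3](1)
Move 5: P2 pit5 -> P1=[4,3,0,6,0,1](3) P2=[4,0,6,5,3,0](2)
Move 6: P1 pit1 -> P1=[4,0,1,7,1,1](3) P2=[4,0,6,5,3,0](2)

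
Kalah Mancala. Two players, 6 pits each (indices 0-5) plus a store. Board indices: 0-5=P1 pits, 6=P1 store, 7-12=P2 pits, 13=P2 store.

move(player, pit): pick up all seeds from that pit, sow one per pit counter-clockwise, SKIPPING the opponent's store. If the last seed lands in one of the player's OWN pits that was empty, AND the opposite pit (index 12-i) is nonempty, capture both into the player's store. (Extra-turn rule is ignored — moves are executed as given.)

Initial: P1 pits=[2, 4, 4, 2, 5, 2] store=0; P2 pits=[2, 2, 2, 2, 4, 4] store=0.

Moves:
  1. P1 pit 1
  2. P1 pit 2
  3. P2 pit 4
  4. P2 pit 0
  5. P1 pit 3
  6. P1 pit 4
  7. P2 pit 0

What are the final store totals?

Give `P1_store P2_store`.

Answer: 3 1

Derivation:
Move 1: P1 pit1 -> P1=[2,0,5,3,6,3](0) P2=[2,2,2,2,4,4](0)
Move 2: P1 pit2 -> P1=[2,0,0,4,7,4](1) P2=[3,2,2,2,4,4](0)
Move 3: P2 pit4 -> P1=[3,1,0,4,7,4](1) P2=[3,2,2,2,0,5](1)
Move 4: P2 pit0 -> P1=[3,1,0,4,7,4](1) P2=[0,3,3,3,0,5](1)
Move 5: P1 pit3 -> P1=[3,1,0,0,8,5](2) P2=[1,3,3,3,0,5](1)
Move 6: P1 pit4 -> P1=[3,1,0,0,0,6](3) P2=[2,4,4,4,1,6](1)
Move 7: P2 pit0 -> P1=[3,1,0,0,0,6](3) P2=[0,5,5,4,1,6](1)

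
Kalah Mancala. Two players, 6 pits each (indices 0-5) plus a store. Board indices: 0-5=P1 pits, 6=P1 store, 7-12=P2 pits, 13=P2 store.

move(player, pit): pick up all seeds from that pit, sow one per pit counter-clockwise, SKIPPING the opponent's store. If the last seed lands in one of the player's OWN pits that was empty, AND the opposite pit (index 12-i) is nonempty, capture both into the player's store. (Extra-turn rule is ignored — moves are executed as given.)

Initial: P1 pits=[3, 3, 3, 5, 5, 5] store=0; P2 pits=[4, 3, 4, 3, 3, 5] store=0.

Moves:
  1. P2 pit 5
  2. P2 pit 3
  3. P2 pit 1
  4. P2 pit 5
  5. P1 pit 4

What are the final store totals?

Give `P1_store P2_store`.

Move 1: P2 pit5 -> P1=[4,4,4,6,5,5](0) P2=[4,3,4,3,3,0](1)
Move 2: P2 pit3 -> P1=[4,4,4,6,5,5](0) P2=[4,3,4,0,4,1](2)
Move 3: P2 pit1 -> P1=[4,4,4,6,5,5](0) P2=[4,0,5,1,5,1](2)
Move 4: P2 pit5 -> P1=[4,4,4,6,5,5](0) P2=[4,0,5,1,5,0](3)
Move 5: P1 pit4 -> P1=[4,4,4,6,0,6](1) P2=[5,1,6,1,5,0](3)

Answer: 1 3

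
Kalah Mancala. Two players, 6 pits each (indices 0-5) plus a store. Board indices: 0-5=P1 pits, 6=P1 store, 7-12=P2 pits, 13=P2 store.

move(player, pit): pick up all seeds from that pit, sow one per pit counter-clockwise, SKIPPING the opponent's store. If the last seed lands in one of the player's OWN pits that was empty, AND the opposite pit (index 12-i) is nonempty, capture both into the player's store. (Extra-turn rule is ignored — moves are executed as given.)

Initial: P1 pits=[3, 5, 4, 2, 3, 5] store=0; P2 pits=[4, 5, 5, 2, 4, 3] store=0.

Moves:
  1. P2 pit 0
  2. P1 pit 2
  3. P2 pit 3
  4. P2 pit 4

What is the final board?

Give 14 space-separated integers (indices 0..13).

Answer: 4 6 1 4 4 6 1 0 6 6 0 0 5 2

Derivation:
Move 1: P2 pit0 -> P1=[3,5,4,2,3,5](0) P2=[0,6,6,3,5,3](0)
Move 2: P1 pit2 -> P1=[3,5,0,3,4,6](1) P2=[0,6,6,3,5,3](0)
Move 3: P2 pit3 -> P1=[3,5,0,3,4,6](1) P2=[0,6,6,0,6,4](1)
Move 4: P2 pit4 -> P1=[4,6,1,4,4,6](1) P2=[0,6,6,0,0,5](2)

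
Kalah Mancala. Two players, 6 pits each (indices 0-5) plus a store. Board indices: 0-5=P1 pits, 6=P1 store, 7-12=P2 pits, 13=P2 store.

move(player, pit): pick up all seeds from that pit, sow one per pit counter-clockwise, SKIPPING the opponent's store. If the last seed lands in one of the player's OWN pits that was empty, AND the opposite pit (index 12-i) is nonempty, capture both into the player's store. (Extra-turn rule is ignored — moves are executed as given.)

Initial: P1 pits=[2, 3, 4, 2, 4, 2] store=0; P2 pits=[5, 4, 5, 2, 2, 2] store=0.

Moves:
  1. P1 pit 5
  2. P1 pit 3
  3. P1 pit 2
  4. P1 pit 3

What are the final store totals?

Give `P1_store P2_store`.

Move 1: P1 pit5 -> P1=[2,3,4,2,4,0](1) P2=[6,4,5,2,2,2](0)
Move 2: P1 pit3 -> P1=[2,3,4,0,5,0](8) P2=[0,4,5,2,2,2](0)
Move 3: P1 pit2 -> P1=[2,3,0,1,6,1](9) P2=[0,4,5,2,2,2](0)
Move 4: P1 pit3 -> P1=[2,3,0,0,7,1](9) P2=[0,4,5,2,2,2](0)

Answer: 9 0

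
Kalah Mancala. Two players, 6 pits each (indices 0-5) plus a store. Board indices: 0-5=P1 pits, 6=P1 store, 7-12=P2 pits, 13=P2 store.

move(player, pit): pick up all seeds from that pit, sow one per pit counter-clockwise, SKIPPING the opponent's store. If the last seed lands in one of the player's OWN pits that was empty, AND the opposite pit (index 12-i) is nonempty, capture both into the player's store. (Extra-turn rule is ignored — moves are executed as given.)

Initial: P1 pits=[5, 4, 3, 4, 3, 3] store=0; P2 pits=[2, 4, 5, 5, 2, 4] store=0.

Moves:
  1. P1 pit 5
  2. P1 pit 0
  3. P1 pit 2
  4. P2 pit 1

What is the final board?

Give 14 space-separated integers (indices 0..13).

Answer: 0 5 0 6 5 1 6 0 0 6 6 3 5 1

Derivation:
Move 1: P1 pit5 -> P1=[5,4,3,4,3,0](1) P2=[3,5,5,5,2,4](0)
Move 2: P1 pit0 -> P1=[0,5,4,5,4,0](5) P2=[0,5,5,5,2,4](0)
Move 3: P1 pit2 -> P1=[0,5,0,6,5,1](6) P2=[0,5,5,5,2,4](0)
Move 4: P2 pit1 -> P1=[0,5,0,6,5,1](6) P2=[0,0,6,6,3,5](1)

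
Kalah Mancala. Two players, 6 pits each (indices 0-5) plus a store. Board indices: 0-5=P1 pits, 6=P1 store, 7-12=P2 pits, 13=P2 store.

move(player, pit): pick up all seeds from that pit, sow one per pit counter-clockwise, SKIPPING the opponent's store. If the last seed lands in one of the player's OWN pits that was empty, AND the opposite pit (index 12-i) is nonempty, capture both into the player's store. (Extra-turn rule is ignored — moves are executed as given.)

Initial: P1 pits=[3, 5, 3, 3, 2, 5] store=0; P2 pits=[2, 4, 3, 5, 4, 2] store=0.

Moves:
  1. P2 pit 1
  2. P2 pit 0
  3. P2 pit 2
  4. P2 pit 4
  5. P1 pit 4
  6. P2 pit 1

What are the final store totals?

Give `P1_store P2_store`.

Move 1: P2 pit1 -> P1=[3,5,3,3,2,5](0) P2=[2,0,4,6,5,3](0)
Move 2: P2 pit0 -> P1=[3,5,3,3,2,5](0) P2=[0,1,5,6,5,3](0)
Move 3: P2 pit2 -> P1=[4,5,3,3,2,5](0) P2=[0,1,0,7,6,4](1)
Move 4: P2 pit4 -> P1=[5,6,4,4,2,5](0) P2=[0,1,0,7,0,5](2)
Move 5: P1 pit4 -> P1=[5,6,4,4,0,6](1) P2=[0,1,0,7,0,5](2)
Move 6: P2 pit1 -> P1=[5,6,4,0,0,6](1) P2=[0,0,0,7,0,5](7)

Answer: 1 7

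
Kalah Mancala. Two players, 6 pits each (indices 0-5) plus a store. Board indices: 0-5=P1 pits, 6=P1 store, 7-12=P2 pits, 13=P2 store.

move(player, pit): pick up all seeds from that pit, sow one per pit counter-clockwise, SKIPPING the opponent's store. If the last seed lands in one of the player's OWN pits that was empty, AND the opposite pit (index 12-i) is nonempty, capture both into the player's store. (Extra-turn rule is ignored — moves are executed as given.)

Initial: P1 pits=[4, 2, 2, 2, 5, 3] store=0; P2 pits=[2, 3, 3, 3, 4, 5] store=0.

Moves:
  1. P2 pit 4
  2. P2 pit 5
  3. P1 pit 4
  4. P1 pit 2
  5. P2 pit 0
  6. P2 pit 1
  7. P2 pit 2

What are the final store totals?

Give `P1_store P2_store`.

Answer: 1 4

Derivation:
Move 1: P2 pit4 -> P1=[5,3,2,2,5,3](0) P2=[2,3,3,3,0,6](1)
Move 2: P2 pit5 -> P1=[6,4,3,3,6,3](0) P2=[2,3,3,3,0,0](2)
Move 3: P1 pit4 -> P1=[6,4,3,3,0,4](1) P2=[3,4,4,4,0,0](2)
Move 4: P1 pit2 -> P1=[6,4,0,4,1,5](1) P2=[3,4,4,4,0,0](2)
Move 5: P2 pit0 -> P1=[6,4,0,4,1,5](1) P2=[0,5,5,5,0,0](2)
Move 6: P2 pit1 -> P1=[6,4,0,4,1,5](1) P2=[0,0,6,6,1,1](3)
Move 7: P2 pit2 -> P1=[7,5,0,4,1,5](1) P2=[0,0,0,7,2,2](4)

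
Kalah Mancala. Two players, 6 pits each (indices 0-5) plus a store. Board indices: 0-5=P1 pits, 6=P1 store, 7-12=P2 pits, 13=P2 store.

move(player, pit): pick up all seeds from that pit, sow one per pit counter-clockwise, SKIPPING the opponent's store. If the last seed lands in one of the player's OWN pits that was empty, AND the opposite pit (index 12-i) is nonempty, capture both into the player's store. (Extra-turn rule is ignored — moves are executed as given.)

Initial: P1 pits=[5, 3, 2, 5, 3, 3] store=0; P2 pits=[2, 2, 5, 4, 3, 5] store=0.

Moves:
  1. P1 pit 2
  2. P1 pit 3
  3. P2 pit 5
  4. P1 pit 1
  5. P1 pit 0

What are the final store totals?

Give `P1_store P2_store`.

Move 1: P1 pit2 -> P1=[5,3,0,6,4,3](0) P2=[2,2,5,4,3,5](0)
Move 2: P1 pit3 -> P1=[5,3,0,0,5,4](1) P2=[3,3,6,4,3,5](0)
Move 3: P2 pit5 -> P1=[6,4,1,1,5,4](1) P2=[3,3,6,4,3,0](1)
Move 4: P1 pit1 -> P1=[6,0,2,2,6,5](1) P2=[3,3,6,4,3,0](1)
Move 5: P1 pit0 -> P1=[0,1,3,3,7,6](2) P2=[3,3,6,4,3,0](1)

Answer: 2 1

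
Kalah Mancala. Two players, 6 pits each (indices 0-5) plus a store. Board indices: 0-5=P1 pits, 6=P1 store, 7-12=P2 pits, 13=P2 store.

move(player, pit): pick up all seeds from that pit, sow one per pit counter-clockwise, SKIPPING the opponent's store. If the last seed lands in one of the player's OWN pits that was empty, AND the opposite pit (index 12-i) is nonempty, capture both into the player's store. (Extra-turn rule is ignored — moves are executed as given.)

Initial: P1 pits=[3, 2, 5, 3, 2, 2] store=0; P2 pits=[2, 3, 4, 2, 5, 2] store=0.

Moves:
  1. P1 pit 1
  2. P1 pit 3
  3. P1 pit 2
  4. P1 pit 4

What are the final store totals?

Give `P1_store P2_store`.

Answer: 3 0

Derivation:
Move 1: P1 pit1 -> P1=[3,0,6,4,2,2](0) P2=[2,3,4,2,5,2](0)
Move 2: P1 pit3 -> P1=[3,0,6,0,3,3](1) P2=[3,3,4,2,5,2](0)
Move 3: P1 pit2 -> P1=[3,0,0,1,4,4](2) P2=[4,4,4,2,5,2](0)
Move 4: P1 pit4 -> P1=[3,0,0,1,0,5](3) P2=[5,5,4,2,5,2](0)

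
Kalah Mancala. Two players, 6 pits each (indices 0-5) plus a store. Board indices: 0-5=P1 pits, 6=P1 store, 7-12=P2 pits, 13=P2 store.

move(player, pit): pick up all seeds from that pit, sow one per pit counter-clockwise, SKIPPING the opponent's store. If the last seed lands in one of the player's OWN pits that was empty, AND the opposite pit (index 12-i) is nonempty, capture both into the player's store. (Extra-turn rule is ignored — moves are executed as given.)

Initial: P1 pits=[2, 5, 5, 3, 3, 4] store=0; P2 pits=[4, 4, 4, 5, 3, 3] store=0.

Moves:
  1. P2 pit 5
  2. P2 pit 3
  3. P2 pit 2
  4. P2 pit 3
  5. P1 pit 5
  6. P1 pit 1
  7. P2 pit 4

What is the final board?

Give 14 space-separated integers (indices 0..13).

Move 1: P2 pit5 -> P1=[3,6,5,3,3,4](0) P2=[4,4,4,5,3,0](1)
Move 2: P2 pit3 -> P1=[4,7,5,3,3,4](0) P2=[4,4,4,0,4,1](2)
Move 3: P2 pit2 -> P1=[4,7,5,3,3,4](0) P2=[4,4,0,1,5,2](3)
Move 4: P2 pit3 -> P1=[4,7,5,3,3,4](0) P2=[4,4,0,0,6,2](3)
Move 5: P1 pit5 -> P1=[4,7,5,3,3,0](1) P2=[5,5,1,0,6,2](3)
Move 6: P1 pit1 -> P1=[4,0,6,4,4,1](2) P2=[6,6,1,0,6,2](3)
Move 7: P2 pit4 -> P1=[5,1,7,5,4,1](2) P2=[6,6,1,0,0,3](4)

Answer: 5 1 7 5 4 1 2 6 6 1 0 0 3 4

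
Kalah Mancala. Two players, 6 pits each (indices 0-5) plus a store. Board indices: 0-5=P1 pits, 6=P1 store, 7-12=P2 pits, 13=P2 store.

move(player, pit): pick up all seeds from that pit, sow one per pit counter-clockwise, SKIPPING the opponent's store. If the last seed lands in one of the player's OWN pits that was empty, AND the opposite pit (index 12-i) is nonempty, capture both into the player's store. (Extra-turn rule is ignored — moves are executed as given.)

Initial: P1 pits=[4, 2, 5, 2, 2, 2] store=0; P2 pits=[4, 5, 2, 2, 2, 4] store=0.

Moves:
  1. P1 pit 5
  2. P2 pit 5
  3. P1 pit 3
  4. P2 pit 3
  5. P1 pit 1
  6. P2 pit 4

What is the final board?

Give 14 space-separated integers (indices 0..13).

Answer: 1 0 7 1 4 0 7 0 5 2 0 0 1 8

Derivation:
Move 1: P1 pit5 -> P1=[4,2,5,2,2,0](1) P2=[5,5,2,2,2,4](0)
Move 2: P2 pit5 -> P1=[5,3,6,2,2,0](1) P2=[5,5,2,2,2,0](1)
Move 3: P1 pit3 -> P1=[5,3,6,0,3,0](7) P2=[0,5,2,2,2,0](1)
Move 4: P2 pit3 -> P1=[0,3,6,0,3,0](7) P2=[0,5,2,0,3,0](7)
Move 5: P1 pit1 -> P1=[0,0,7,1,4,0](7) P2=[0,5,2,0,3,0](7)
Move 6: P2 pit4 -> P1=[1,0,7,1,4,0](7) P2=[0,5,2,0,0,1](8)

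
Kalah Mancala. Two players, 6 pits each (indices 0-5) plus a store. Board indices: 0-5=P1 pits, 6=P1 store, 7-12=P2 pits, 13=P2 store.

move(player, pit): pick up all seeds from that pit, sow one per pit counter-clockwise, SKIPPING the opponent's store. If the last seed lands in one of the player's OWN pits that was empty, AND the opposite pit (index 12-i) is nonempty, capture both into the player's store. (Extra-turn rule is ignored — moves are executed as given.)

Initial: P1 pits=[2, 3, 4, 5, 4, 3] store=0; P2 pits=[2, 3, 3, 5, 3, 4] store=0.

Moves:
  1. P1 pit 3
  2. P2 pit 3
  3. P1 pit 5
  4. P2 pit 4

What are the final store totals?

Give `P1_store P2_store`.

Move 1: P1 pit3 -> P1=[2,3,4,0,5,4](1) P2=[3,4,3,5,3,4](0)
Move 2: P2 pit3 -> P1=[3,4,4,0,5,4](1) P2=[3,4,3,0,4,5](1)
Move 3: P1 pit5 -> P1=[3,4,4,0,5,0](2) P2=[4,5,4,0,4,5](1)
Move 4: P2 pit4 -> P1=[4,5,4,0,5,0](2) P2=[4,5,4,0,0,6](2)

Answer: 2 2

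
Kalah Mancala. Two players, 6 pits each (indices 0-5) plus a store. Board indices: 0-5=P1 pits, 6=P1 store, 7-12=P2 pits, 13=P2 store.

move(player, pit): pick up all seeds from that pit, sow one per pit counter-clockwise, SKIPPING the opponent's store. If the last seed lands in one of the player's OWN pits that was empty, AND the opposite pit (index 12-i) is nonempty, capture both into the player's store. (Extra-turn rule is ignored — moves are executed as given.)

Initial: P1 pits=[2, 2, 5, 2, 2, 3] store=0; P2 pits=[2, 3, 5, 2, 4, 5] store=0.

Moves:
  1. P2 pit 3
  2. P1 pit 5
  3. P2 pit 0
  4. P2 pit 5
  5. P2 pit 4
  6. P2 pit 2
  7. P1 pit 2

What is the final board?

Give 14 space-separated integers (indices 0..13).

Answer: 5 5 0 4 4 0 1 0 5 0 1 1 2 9

Derivation:
Move 1: P2 pit3 -> P1=[2,2,5,2,2,3](0) P2=[2,3,5,0,5,6](0)
Move 2: P1 pit5 -> P1=[2,2,5,2,2,0](1) P2=[3,4,5,0,5,6](0)
Move 3: P2 pit0 -> P1=[2,2,0,2,2,0](1) P2=[0,5,6,0,5,6](6)
Move 4: P2 pit5 -> P1=[3,3,1,3,3,0](1) P2=[0,5,6,0,5,0](7)
Move 5: P2 pit4 -> P1=[4,4,2,3,3,0](1) P2=[0,5,6,0,0,1](8)
Move 6: P2 pit2 -> P1=[5,5,2,3,3,0](1) P2=[0,5,0,1,1,2](9)
Move 7: P1 pit2 -> P1=[5,5,0,4,4,0](1) P2=[0,5,0,1,1,2](9)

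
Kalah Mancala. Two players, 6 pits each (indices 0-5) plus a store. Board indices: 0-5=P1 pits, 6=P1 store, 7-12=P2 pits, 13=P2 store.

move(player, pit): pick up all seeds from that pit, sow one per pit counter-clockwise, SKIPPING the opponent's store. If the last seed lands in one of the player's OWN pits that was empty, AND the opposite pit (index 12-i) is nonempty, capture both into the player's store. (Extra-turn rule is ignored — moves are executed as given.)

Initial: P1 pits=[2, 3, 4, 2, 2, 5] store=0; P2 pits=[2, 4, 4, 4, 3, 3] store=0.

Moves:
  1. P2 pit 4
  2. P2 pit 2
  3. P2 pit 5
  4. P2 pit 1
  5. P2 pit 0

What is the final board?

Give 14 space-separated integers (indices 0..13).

Move 1: P2 pit4 -> P1=[3,3,4,2,2,5](0) P2=[2,4,4,4,0,4](1)
Move 2: P2 pit2 -> P1=[3,3,4,2,2,5](0) P2=[2,4,0,5,1,5](2)
Move 3: P2 pit5 -> P1=[4,4,5,3,2,5](0) P2=[2,4,0,5,1,0](3)
Move 4: P2 pit1 -> P1=[0,4,5,3,2,5](0) P2=[2,0,1,6,2,0](8)
Move 5: P2 pit0 -> P1=[0,4,5,3,2,5](0) P2=[0,1,2,6,2,0](8)

Answer: 0 4 5 3 2 5 0 0 1 2 6 2 0 8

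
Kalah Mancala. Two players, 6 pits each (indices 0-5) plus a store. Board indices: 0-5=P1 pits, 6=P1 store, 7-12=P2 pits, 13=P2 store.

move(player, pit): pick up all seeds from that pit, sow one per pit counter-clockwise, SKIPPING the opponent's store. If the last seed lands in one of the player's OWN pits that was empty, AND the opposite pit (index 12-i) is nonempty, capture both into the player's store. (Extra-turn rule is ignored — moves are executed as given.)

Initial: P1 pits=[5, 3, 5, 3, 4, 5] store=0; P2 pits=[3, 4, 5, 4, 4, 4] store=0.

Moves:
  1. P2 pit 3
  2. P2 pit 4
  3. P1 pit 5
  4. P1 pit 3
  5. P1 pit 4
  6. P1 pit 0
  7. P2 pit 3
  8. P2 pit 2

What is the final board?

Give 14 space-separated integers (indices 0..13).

Answer: 1 1 8 1 1 3 4 6 6 0 1 1 7 9

Derivation:
Move 1: P2 pit3 -> P1=[6,3,5,3,4,5](0) P2=[3,4,5,0,5,5](1)
Move 2: P2 pit4 -> P1=[7,4,6,3,4,5](0) P2=[3,4,5,0,0,6](2)
Move 3: P1 pit5 -> P1=[7,4,6,3,4,0](1) P2=[4,5,6,1,0,6](2)
Move 4: P1 pit3 -> P1=[7,4,6,0,5,1](2) P2=[4,5,6,1,0,6](2)
Move 5: P1 pit4 -> P1=[7,4,6,0,0,2](3) P2=[5,6,7,1,0,6](2)
Move 6: P1 pit0 -> P1=[0,5,7,1,1,3](4) P2=[6,6,7,1,0,6](2)
Move 7: P2 pit3 -> P1=[0,0,7,1,1,3](4) P2=[6,6,7,0,0,6](8)
Move 8: P2 pit2 -> P1=[1,1,8,1,1,3](4) P2=[6,6,0,1,1,7](9)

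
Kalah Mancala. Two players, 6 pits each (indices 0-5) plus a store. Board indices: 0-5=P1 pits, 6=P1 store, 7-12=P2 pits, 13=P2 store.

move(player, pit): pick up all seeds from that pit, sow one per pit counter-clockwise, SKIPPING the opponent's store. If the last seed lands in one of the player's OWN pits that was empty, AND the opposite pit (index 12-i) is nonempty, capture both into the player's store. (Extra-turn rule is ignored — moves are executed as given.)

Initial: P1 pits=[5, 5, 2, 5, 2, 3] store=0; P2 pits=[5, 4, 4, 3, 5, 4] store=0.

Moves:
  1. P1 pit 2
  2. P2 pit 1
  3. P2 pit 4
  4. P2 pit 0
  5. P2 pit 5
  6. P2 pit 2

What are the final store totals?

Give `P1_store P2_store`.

Answer: 0 3

Derivation:
Move 1: P1 pit2 -> P1=[5,5,0,6,3,3](0) P2=[5,4,4,3,5,4](0)
Move 2: P2 pit1 -> P1=[5,5,0,6,3,3](0) P2=[5,0,5,4,6,5](0)
Move 3: P2 pit4 -> P1=[6,6,1,7,3,3](0) P2=[5,0,5,4,0,6](1)
Move 4: P2 pit0 -> P1=[6,6,1,7,3,3](0) P2=[0,1,6,5,1,7](1)
Move 5: P2 pit5 -> P1=[7,7,2,8,4,4](0) P2=[0,1,6,5,1,0](2)
Move 6: P2 pit2 -> P1=[8,8,2,8,4,4](0) P2=[0,1,0,6,2,1](3)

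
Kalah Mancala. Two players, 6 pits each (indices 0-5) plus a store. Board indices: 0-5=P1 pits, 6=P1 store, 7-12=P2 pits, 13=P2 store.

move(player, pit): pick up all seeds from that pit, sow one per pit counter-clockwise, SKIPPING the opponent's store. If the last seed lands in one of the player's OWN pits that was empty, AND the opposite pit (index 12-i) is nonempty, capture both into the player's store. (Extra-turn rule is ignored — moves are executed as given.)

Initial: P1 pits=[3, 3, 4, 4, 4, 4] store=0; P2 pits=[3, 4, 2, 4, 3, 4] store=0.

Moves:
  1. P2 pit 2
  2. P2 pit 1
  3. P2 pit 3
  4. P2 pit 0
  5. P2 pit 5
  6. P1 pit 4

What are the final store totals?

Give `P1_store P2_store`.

Answer: 1 8

Derivation:
Move 1: P2 pit2 -> P1=[3,3,4,4,4,4](0) P2=[3,4,0,5,4,4](0)
Move 2: P2 pit1 -> P1=[3,3,4,4,4,4](0) P2=[3,0,1,6,5,5](0)
Move 3: P2 pit3 -> P1=[4,4,5,4,4,4](0) P2=[3,0,1,0,6,6](1)
Move 4: P2 pit0 -> P1=[4,4,0,4,4,4](0) P2=[0,1,2,0,6,6](7)
Move 5: P2 pit5 -> P1=[5,5,1,5,5,4](0) P2=[0,1,2,0,6,0](8)
Move 6: P1 pit4 -> P1=[5,5,1,5,0,5](1) P2=[1,2,3,0,6,0](8)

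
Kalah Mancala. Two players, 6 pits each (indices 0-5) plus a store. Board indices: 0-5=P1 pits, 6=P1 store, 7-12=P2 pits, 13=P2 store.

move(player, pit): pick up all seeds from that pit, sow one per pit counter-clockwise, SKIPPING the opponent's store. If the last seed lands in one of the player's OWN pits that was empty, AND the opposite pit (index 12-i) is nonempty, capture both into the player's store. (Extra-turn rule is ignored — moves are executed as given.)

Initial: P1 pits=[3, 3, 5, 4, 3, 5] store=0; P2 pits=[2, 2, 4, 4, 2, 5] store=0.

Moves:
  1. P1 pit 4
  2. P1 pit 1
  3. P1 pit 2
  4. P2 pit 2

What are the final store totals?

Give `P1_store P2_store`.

Move 1: P1 pit4 -> P1=[3,3,5,4,0,6](1) P2=[3,2,4,4,2,5](0)
Move 2: P1 pit1 -> P1=[3,0,6,5,0,6](4) P2=[3,0,4,4,2,5](0)
Move 3: P1 pit2 -> P1=[3,0,0,6,1,7](5) P2=[4,1,4,4,2,5](0)
Move 4: P2 pit2 -> P1=[3,0,0,6,1,7](5) P2=[4,1,0,5,3,6](1)

Answer: 5 1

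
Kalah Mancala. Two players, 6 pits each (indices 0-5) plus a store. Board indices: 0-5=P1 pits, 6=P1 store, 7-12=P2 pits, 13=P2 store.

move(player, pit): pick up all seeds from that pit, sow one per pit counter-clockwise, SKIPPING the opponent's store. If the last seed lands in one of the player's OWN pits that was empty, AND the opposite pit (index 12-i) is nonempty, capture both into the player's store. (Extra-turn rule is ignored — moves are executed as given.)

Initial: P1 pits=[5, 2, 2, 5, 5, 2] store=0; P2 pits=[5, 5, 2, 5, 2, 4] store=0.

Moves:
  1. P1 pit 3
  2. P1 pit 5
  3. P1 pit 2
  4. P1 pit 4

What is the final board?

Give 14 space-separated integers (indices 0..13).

Move 1: P1 pit3 -> P1=[5,2,2,0,6,3](1) P2=[6,6,2,5,2,4](0)
Move 2: P1 pit5 -> P1=[5,2,2,0,6,0](2) P2=[7,7,2,5,2,4](0)
Move 3: P1 pit2 -> P1=[5,2,0,1,7,0](2) P2=[7,7,2,5,2,4](0)
Move 4: P1 pit4 -> P1=[5,2,0,1,0,1](3) P2=[8,8,3,6,3,4](0)

Answer: 5 2 0 1 0 1 3 8 8 3 6 3 4 0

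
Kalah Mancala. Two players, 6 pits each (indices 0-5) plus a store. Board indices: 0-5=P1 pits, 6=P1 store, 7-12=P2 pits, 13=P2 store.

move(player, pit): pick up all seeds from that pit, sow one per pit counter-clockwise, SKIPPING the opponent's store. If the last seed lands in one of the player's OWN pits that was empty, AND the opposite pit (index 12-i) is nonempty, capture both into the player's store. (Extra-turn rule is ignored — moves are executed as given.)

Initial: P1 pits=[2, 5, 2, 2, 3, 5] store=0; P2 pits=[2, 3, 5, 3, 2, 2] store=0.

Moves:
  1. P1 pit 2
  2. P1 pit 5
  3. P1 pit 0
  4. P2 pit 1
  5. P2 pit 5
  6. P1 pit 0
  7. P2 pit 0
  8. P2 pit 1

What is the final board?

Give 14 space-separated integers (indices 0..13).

Answer: 0 8 0 3 4 0 6 0 0 9 2 3 0 1

Derivation:
Move 1: P1 pit2 -> P1=[2,5,0,3,4,5](0) P2=[2,3,5,3,2,2](0)
Move 2: P1 pit5 -> P1=[2,5,0,3,4,0](1) P2=[3,4,6,4,2,2](0)
Move 3: P1 pit0 -> P1=[0,6,0,3,4,0](6) P2=[3,4,6,0,2,2](0)
Move 4: P2 pit1 -> P1=[0,6,0,3,4,0](6) P2=[3,0,7,1,3,3](0)
Move 5: P2 pit5 -> P1=[1,7,0,3,4,0](6) P2=[3,0,7,1,3,0](1)
Move 6: P1 pit0 -> P1=[0,8,0,3,4,0](6) P2=[3,0,7,1,3,0](1)
Move 7: P2 pit0 -> P1=[0,8,0,3,4,0](6) P2=[0,1,8,2,3,0](1)
Move 8: P2 pit1 -> P1=[0,8,0,3,4,0](6) P2=[0,0,9,2,3,0](1)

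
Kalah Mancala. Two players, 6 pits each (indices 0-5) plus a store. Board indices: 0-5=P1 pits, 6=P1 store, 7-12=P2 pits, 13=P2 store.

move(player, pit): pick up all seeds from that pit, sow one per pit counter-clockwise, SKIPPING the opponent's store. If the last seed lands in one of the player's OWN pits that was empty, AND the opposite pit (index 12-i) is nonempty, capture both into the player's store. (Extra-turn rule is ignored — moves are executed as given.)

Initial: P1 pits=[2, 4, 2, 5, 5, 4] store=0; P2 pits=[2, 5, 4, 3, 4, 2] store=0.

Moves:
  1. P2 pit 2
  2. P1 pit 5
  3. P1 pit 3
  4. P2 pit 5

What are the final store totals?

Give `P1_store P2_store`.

Answer: 2 2

Derivation:
Move 1: P2 pit2 -> P1=[2,4,2,5,5,4](0) P2=[2,5,0,4,5,3](1)
Move 2: P1 pit5 -> P1=[2,4,2,5,5,0](1) P2=[3,6,1,4,5,3](1)
Move 3: P1 pit3 -> P1=[2,4,2,0,6,1](2) P2=[4,7,1,4,5,3](1)
Move 4: P2 pit5 -> P1=[3,5,2,0,6,1](2) P2=[4,7,1,4,5,0](2)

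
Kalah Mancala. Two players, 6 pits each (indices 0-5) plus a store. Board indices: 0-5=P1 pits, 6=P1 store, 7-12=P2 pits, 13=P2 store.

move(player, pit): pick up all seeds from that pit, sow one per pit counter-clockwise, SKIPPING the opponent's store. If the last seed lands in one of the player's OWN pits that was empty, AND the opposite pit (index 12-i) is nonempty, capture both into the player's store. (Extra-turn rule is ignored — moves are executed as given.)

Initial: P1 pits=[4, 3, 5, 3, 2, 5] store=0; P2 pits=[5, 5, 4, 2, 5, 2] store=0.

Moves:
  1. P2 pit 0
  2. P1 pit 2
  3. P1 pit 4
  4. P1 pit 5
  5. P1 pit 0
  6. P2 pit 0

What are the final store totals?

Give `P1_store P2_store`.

Answer: 11 0

Derivation:
Move 1: P2 pit0 -> P1=[4,3,5,3,2,5](0) P2=[0,6,5,3,6,3](0)
Move 2: P1 pit2 -> P1=[4,3,0,4,3,6](1) P2=[1,6,5,3,6,3](0)
Move 3: P1 pit4 -> P1=[4,3,0,4,0,7](2) P2=[2,6,5,3,6,3](0)
Move 4: P1 pit5 -> P1=[4,3,0,4,0,0](3) P2=[3,7,6,4,7,4](0)
Move 5: P1 pit0 -> P1=[0,4,1,5,0,0](11) P2=[3,0,6,4,7,4](0)
Move 6: P2 pit0 -> P1=[0,4,1,5,0,0](11) P2=[0,1,7,5,7,4](0)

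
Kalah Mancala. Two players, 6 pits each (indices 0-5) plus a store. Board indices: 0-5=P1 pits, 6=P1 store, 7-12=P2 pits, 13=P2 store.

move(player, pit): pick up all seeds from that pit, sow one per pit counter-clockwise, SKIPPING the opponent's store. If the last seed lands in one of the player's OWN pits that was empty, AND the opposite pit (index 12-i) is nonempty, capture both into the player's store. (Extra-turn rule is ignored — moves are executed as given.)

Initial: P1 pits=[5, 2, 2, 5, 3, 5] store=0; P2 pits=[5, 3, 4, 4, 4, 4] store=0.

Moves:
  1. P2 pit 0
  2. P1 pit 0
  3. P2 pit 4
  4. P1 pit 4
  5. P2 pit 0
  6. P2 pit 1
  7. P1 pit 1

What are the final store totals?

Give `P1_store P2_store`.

Answer: 1 2

Derivation:
Move 1: P2 pit0 -> P1=[5,2,2,5,3,5](0) P2=[0,4,5,5,5,5](0)
Move 2: P1 pit0 -> P1=[0,3,3,6,4,6](0) P2=[0,4,5,5,5,5](0)
Move 3: P2 pit4 -> P1=[1,4,4,6,4,6](0) P2=[0,4,5,5,0,6](1)
Move 4: P1 pit4 -> P1=[1,4,4,6,0,7](1) P2=[1,5,5,5,0,6](1)
Move 5: P2 pit0 -> P1=[1,4,4,6,0,7](1) P2=[0,6,5,5,0,6](1)
Move 6: P2 pit1 -> P1=[2,4,4,6,0,7](1) P2=[0,0,6,6,1,7](2)
Move 7: P1 pit1 -> P1=[2,0,5,7,1,8](1) P2=[0,0,6,6,1,7](2)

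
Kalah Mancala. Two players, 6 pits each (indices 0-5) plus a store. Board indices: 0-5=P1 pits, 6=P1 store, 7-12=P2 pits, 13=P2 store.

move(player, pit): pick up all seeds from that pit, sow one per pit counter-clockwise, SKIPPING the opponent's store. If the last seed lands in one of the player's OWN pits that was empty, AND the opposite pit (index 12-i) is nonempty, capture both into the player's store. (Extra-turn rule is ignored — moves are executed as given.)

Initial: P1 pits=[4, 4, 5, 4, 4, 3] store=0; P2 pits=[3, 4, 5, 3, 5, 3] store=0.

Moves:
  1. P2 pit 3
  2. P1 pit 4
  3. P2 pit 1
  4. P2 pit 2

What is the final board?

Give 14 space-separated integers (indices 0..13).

Move 1: P2 pit3 -> P1=[4,4,5,4,4,3](0) P2=[3,4,5,0,6,4](1)
Move 2: P1 pit4 -> P1=[4,4,5,4,0,4](1) P2=[4,5,5,0,6,4](1)
Move 3: P2 pit1 -> P1=[4,4,5,4,0,4](1) P2=[4,0,6,1,7,5](2)
Move 4: P2 pit2 -> P1=[5,5,5,4,0,4](1) P2=[4,0,0,2,8,6](3)

Answer: 5 5 5 4 0 4 1 4 0 0 2 8 6 3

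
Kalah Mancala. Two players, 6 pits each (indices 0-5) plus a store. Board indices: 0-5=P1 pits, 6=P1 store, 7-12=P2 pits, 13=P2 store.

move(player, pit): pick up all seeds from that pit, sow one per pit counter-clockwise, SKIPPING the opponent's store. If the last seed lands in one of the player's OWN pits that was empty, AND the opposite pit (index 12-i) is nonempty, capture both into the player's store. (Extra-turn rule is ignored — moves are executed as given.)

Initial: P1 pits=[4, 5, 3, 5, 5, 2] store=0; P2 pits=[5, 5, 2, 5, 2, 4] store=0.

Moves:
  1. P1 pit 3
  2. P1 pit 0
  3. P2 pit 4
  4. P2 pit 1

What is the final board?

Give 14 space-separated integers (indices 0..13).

Move 1: P1 pit3 -> P1=[4,5,3,0,6,3](1) P2=[6,6,2,5,2,4](0)
Move 2: P1 pit0 -> P1=[0,6,4,1,7,3](1) P2=[6,6,2,5,2,4](0)
Move 3: P2 pit4 -> P1=[0,6,4,1,7,3](1) P2=[6,6,2,5,0,5](1)
Move 4: P2 pit1 -> P1=[1,6,4,1,7,3](1) P2=[6,0,3,6,1,6](2)

Answer: 1 6 4 1 7 3 1 6 0 3 6 1 6 2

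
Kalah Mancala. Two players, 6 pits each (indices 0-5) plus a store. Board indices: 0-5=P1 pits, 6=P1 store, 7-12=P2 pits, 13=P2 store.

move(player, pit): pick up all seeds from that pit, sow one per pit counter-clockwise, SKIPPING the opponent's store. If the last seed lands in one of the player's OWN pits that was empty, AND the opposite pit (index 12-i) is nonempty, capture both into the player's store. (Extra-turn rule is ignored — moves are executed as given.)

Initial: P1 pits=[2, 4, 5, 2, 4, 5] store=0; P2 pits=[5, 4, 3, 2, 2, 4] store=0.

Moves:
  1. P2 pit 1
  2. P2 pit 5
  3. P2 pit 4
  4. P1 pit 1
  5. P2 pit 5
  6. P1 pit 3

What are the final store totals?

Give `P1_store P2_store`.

Answer: 2 3

Derivation:
Move 1: P2 pit1 -> P1=[2,4,5,2,4,5](0) P2=[5,0,4,3,3,5](0)
Move 2: P2 pit5 -> P1=[3,5,6,3,4,5](0) P2=[5,0,4,3,3,0](1)
Move 3: P2 pit4 -> P1=[4,5,6,3,4,5](0) P2=[5,0,4,3,0,1](2)
Move 4: P1 pit1 -> P1=[4,0,7,4,5,6](1) P2=[5,0,4,3,0,1](2)
Move 5: P2 pit5 -> P1=[4,0,7,4,5,6](1) P2=[5,0,4,3,0,0](3)
Move 6: P1 pit3 -> P1=[4,0,7,0,6,7](2) P2=[6,0,4,3,0,0](3)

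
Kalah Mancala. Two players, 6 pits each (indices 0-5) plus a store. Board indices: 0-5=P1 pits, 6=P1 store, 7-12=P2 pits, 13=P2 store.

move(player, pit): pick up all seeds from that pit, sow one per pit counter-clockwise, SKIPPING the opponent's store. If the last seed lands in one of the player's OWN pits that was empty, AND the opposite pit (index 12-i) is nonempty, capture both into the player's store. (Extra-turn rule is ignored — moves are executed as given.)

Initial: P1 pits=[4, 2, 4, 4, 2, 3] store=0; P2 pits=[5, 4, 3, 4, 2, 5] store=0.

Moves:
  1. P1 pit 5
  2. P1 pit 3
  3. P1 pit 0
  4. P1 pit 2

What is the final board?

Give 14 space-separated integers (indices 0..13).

Move 1: P1 pit5 -> P1=[4,2,4,4,2,0](1) P2=[6,5,3,4,2,5](0)
Move 2: P1 pit3 -> P1=[4,2,4,0,3,1](2) P2=[7,5,3,4,2,5](0)
Move 3: P1 pit0 -> P1=[0,3,5,1,4,1](2) P2=[7,5,3,4,2,5](0)
Move 4: P1 pit2 -> P1=[0,3,0,2,5,2](3) P2=[8,5,3,4,2,5](0)

Answer: 0 3 0 2 5 2 3 8 5 3 4 2 5 0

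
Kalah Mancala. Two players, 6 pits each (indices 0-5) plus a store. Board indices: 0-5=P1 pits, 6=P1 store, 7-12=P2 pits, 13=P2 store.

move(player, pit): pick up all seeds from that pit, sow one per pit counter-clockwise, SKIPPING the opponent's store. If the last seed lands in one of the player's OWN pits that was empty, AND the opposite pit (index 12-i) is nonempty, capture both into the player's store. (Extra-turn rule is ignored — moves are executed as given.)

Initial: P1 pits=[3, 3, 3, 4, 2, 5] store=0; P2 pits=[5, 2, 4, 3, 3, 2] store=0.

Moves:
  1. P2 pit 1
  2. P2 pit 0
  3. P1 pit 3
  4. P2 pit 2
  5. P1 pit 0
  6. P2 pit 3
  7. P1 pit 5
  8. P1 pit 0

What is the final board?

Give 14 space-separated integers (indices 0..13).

Answer: 0 7 5 1 4 0 2 2 2 1 1 7 5 2

Derivation:
Move 1: P2 pit1 -> P1=[3,3,3,4,2,5](0) P2=[5,0,5,4,3,2](0)
Move 2: P2 pit0 -> P1=[3,3,3,4,2,5](0) P2=[0,1,6,5,4,3](0)
Move 3: P1 pit3 -> P1=[3,3,3,0,3,6](1) P2=[1,1,6,5,4,3](0)
Move 4: P2 pit2 -> P1=[4,4,3,0,3,6](1) P2=[1,1,0,6,5,4](1)
Move 5: P1 pit0 -> P1=[0,5,4,1,4,6](1) P2=[1,1,0,6,5,4](1)
Move 6: P2 pit3 -> P1=[1,6,5,1,4,6](1) P2=[1,1,0,0,6,5](2)
Move 7: P1 pit5 -> P1=[1,6,5,1,4,0](2) P2=[2,2,1,1,7,5](2)
Move 8: P1 pit0 -> P1=[0,7,5,1,4,0](2) P2=[2,2,1,1,7,5](2)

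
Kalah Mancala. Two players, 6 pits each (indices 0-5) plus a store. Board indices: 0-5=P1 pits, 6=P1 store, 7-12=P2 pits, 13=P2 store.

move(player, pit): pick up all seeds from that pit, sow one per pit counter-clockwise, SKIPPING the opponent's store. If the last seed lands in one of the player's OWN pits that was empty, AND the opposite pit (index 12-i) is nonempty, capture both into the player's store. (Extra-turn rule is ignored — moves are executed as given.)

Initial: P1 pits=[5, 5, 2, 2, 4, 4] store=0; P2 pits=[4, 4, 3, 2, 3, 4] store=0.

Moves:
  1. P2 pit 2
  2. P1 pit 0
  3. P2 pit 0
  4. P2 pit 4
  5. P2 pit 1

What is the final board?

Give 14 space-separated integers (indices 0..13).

Answer: 1 7 4 3 5 5 0 0 0 2 5 1 7 2

Derivation:
Move 1: P2 pit2 -> P1=[5,5,2,2,4,4](0) P2=[4,4,0,3,4,5](0)
Move 2: P1 pit0 -> P1=[0,6,3,3,5,5](0) P2=[4,4,0,3,4,5](0)
Move 3: P2 pit0 -> P1=[0,6,3,3,5,5](0) P2=[0,5,1,4,5,5](0)
Move 4: P2 pit4 -> P1=[1,7,4,3,5,5](0) P2=[0,5,1,4,0,6](1)
Move 5: P2 pit1 -> P1=[1,7,4,3,5,5](0) P2=[0,0,2,5,1,7](2)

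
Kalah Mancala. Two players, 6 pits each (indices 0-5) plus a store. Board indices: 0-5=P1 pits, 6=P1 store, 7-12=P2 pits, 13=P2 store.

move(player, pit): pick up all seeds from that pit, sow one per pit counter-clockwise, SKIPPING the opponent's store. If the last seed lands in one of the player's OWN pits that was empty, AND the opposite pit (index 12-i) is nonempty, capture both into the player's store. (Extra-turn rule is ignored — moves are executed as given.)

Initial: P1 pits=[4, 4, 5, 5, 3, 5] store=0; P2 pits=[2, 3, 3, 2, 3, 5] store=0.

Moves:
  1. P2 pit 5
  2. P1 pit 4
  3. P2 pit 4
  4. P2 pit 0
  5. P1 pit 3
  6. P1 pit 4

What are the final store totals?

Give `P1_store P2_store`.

Move 1: P2 pit5 -> P1=[5,5,6,6,3,5](0) P2=[2,3,3,2,3,0](1)
Move 2: P1 pit4 -> P1=[5,5,6,6,0,6](1) P2=[3,3,3,2,3,0](1)
Move 3: P2 pit4 -> P1=[6,5,6,6,0,6](1) P2=[3,3,3,2,0,1](2)
Move 4: P2 pit0 -> P1=[6,5,6,6,0,6](1) P2=[0,4,4,3,0,1](2)
Move 5: P1 pit3 -> P1=[6,5,6,0,1,7](2) P2=[1,5,5,3,0,1](2)
Move 6: P1 pit4 -> P1=[6,5,6,0,0,8](2) P2=[1,5,5,3,0,1](2)

Answer: 2 2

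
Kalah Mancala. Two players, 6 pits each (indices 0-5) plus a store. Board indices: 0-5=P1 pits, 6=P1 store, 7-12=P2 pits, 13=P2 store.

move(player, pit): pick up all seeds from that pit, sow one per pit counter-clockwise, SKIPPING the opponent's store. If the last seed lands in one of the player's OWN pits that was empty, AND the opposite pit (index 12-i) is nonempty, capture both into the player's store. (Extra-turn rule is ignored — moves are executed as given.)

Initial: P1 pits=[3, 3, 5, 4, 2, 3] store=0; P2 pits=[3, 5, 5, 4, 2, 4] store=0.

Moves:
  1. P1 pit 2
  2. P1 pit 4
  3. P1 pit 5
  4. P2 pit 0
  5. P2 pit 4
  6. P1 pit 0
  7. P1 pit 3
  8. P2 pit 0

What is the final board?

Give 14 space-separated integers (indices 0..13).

Answer: 0 4 1 0 1 1 12 0 2 8 6 0 6 2

Derivation:
Move 1: P1 pit2 -> P1=[3,3,0,5,3,4](1) P2=[4,5,5,4,2,4](0)
Move 2: P1 pit4 -> P1=[3,3,0,5,0,5](2) P2=[5,5,5,4,2,4](0)
Move 3: P1 pit5 -> P1=[3,3,0,5,0,0](3) P2=[6,6,6,5,2,4](0)
Move 4: P2 pit0 -> P1=[3,3,0,5,0,0](3) P2=[0,7,7,6,3,5](1)
Move 5: P2 pit4 -> P1=[4,3,0,5,0,0](3) P2=[0,7,7,6,0,6](2)
Move 6: P1 pit0 -> P1=[0,4,1,6,0,0](11) P2=[0,0,7,6,0,6](2)
Move 7: P1 pit3 -> P1=[0,4,1,0,1,1](12) P2=[1,1,8,6,0,6](2)
Move 8: P2 pit0 -> P1=[0,4,1,0,1,1](12) P2=[0,2,8,6,0,6](2)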